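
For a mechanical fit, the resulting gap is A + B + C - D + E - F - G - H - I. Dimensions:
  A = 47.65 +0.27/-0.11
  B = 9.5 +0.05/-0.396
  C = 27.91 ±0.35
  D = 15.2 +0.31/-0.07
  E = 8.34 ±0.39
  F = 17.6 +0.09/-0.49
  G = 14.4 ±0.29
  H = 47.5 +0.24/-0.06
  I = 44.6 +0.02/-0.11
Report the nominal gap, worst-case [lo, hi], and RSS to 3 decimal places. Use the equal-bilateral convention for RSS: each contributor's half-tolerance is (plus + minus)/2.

nominal=-45.900 wc=[-48.096,-43.820] rss=0.769

Stack each dimension's contribution:
  +A: nom +47.650 → Σnom=47.650; wc +0.270/-0.110 → slack +0.270/-0.110; half-tol=0.190, Σhalf²=0.036100
  +B: nom +9.500 → Σnom=57.150; wc +0.050/-0.396 → slack +0.320/-0.506; half-tol=0.223, Σhalf²=0.085829
  +C: nom +27.910 → Σnom=85.060; wc +0.350/-0.350 → slack +0.670/-0.856; half-tol=0.350, Σhalf²=0.208329
  -D: nom -15.200 → Σnom=69.860; wc +0.070/-0.310 → slack +0.740/-1.166; half-tol=0.190, Σhalf²=0.244429
  +E: nom +8.340 → Σnom=78.200; wc +0.390/-0.390 → slack +1.130/-1.556; half-tol=0.390, Σhalf²=0.396529
  -F: nom -17.600 → Σnom=60.600; wc +0.490/-0.090 → slack +1.620/-1.646; half-tol=0.290, Σhalf²=0.480629
  -G: nom -14.400 → Σnom=46.200; wc +0.290/-0.290 → slack +1.910/-1.936; half-tol=0.290, Σhalf²=0.564729
  -H: nom -47.500 → Σnom=-1.300; wc +0.060/-0.240 → slack +1.970/-2.176; half-tol=0.150, Σhalf²=0.587229
  -I: nom -44.600 → Σnom=-45.900; wc +0.110/-0.020 → slack +2.080/-2.196; half-tol=0.065, Σhalf²=0.591454
Nominal = -45.900. Worst-case = [-45.900 - 2.196, -45.900 + 2.080] = [-48.096, -43.820]. RSS = √0.591454 = 0.769.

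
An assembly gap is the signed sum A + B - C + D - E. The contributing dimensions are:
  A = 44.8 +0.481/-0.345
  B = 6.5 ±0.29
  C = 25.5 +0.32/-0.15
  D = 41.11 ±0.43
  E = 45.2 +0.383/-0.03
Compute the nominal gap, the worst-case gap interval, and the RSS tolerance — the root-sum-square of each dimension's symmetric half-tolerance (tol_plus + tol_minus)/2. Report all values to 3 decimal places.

nominal=21.710 wc=[19.942,23.091] rss=0.733

Stack each dimension's contribution:
  +A: nom +44.800 → Σnom=44.800; wc +0.481/-0.345 → slack +0.481/-0.345; half-tol=0.413, Σhalf²=0.170569
  +B: nom +6.500 → Σnom=51.300; wc +0.290/-0.290 → slack +0.771/-0.635; half-tol=0.290, Σhalf²=0.254669
  -C: nom -25.500 → Σnom=25.800; wc +0.150/-0.320 → slack +0.921/-0.955; half-tol=0.235, Σhalf²=0.309894
  +D: nom +41.110 → Σnom=66.910; wc +0.430/-0.430 → slack +1.351/-1.385; half-tol=0.430, Σhalf²=0.494794
  -E: nom -45.200 → Σnom=21.710; wc +0.030/-0.383 → slack +1.381/-1.768; half-tol=0.207, Σhalf²=0.537436
Nominal = 21.710. Worst-case = [21.710 - 1.768, 21.710 + 1.381] = [19.942, 23.091]. RSS = √0.537436 = 0.733.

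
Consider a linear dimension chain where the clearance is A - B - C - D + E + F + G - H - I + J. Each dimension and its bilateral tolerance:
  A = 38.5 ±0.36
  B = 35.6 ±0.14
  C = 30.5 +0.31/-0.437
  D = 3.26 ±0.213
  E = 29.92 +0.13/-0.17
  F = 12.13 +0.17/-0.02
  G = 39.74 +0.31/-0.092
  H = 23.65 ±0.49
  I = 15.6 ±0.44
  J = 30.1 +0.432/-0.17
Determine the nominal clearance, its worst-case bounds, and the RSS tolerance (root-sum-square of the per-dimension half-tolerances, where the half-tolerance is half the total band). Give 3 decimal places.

Stack each dimension's contribution:
  +A: nom +38.500 → Σnom=38.500; wc +0.360/-0.360 → slack +0.360/-0.360; half-tol=0.360, Σhalf²=0.129600
  -B: nom -35.600 → Σnom=2.900; wc +0.140/-0.140 → slack +0.500/-0.500; half-tol=0.140, Σhalf²=0.149200
  -C: nom -30.500 → Σnom=-27.600; wc +0.437/-0.310 → slack +0.937/-0.810; half-tol=0.373, Σhalf²=0.288702
  -D: nom -3.260 → Σnom=-30.860; wc +0.213/-0.213 → slack +1.150/-1.023; half-tol=0.213, Σhalf²=0.334071
  +E: nom +29.920 → Σnom=-0.940; wc +0.130/-0.170 → slack +1.280/-1.193; half-tol=0.150, Σhalf²=0.356571
  +F: nom +12.130 → Σnom=11.190; wc +0.170/-0.020 → slack +1.450/-1.213; half-tol=0.095, Σhalf²=0.365596
  +G: nom +39.740 → Σnom=50.930; wc +0.310/-0.092 → slack +1.760/-1.305; half-tol=0.201, Σhalf²=0.405997
  -H: nom -23.650 → Σnom=27.280; wc +0.490/-0.490 → slack +2.250/-1.795; half-tol=0.490, Σhalf²=0.646097
  -I: nom -15.600 → Σnom=11.680; wc +0.440/-0.440 → slack +2.690/-2.235; half-tol=0.440, Σhalf²=0.839697
  +J: nom +30.100 → Σnom=41.780; wc +0.432/-0.170 → slack +3.122/-2.405; half-tol=0.301, Σhalf²=0.930298
Nominal = 41.780. Worst-case = [41.780 - 2.405, 41.780 + 3.122] = [39.375, 44.902]. RSS = √0.930298 = 0.965.

nominal=41.780 wc=[39.375,44.902] rss=0.965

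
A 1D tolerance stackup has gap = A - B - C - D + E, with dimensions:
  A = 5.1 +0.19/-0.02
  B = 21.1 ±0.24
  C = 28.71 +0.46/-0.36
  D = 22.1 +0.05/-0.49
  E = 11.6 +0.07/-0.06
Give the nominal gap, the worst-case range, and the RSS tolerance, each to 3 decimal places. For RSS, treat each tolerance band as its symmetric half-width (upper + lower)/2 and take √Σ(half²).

nominal=-55.210 wc=[-56.040,-53.860] rss=0.560

Stack each dimension's contribution:
  +A: nom +5.100 → Σnom=5.100; wc +0.190/-0.020 → slack +0.190/-0.020; half-tol=0.105, Σhalf²=0.011025
  -B: nom -21.100 → Σnom=-16.000; wc +0.240/-0.240 → slack +0.430/-0.260; half-tol=0.240, Σhalf²=0.068625
  -C: nom -28.710 → Σnom=-44.710; wc +0.360/-0.460 → slack +0.790/-0.720; half-tol=0.410, Σhalf²=0.236725
  -D: nom -22.100 → Σnom=-66.810; wc +0.490/-0.050 → slack +1.280/-0.770; half-tol=0.270, Σhalf²=0.309625
  +E: nom +11.600 → Σnom=-55.210; wc +0.070/-0.060 → slack +1.350/-0.830; half-tol=0.065, Σhalf²=0.313850
Nominal = -55.210. Worst-case = [-55.210 - 0.830, -55.210 + 1.350] = [-56.040, -53.860]. RSS = √0.313850 = 0.560.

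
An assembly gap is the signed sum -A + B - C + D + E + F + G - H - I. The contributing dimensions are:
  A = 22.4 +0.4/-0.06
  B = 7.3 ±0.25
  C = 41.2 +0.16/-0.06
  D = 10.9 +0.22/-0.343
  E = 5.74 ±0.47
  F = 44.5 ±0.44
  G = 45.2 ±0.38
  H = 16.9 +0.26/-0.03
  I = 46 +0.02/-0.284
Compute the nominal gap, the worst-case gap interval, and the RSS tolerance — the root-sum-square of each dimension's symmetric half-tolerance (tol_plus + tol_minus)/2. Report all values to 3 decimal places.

nominal=-12.860 wc=[-15.583,-10.666] rss=0.900

Stack each dimension's contribution:
  -A: nom -22.400 → Σnom=-22.400; wc +0.060/-0.400 → slack +0.060/-0.400; half-tol=0.230, Σhalf²=0.052900
  +B: nom +7.300 → Σnom=-15.100; wc +0.250/-0.250 → slack +0.310/-0.650; half-tol=0.250, Σhalf²=0.115400
  -C: nom -41.200 → Σnom=-56.300; wc +0.060/-0.160 → slack +0.370/-0.810; half-tol=0.110, Σhalf²=0.127500
  +D: nom +10.900 → Σnom=-45.400; wc +0.220/-0.343 → slack +0.590/-1.153; half-tol=0.282, Σhalf²=0.206742
  +E: nom +5.740 → Σnom=-39.660; wc +0.470/-0.470 → slack +1.060/-1.623; half-tol=0.470, Σhalf²=0.427642
  +F: nom +44.500 → Σnom=4.840; wc +0.440/-0.440 → slack +1.500/-2.063; half-tol=0.440, Σhalf²=0.621242
  +G: nom +45.200 → Σnom=50.040; wc +0.380/-0.380 → slack +1.880/-2.443; half-tol=0.380, Σhalf²=0.765642
  -H: nom -16.900 → Σnom=33.140; wc +0.030/-0.260 → slack +1.910/-2.703; half-tol=0.145, Σhalf²=0.786667
  -I: nom -46.000 → Σnom=-12.860; wc +0.284/-0.020 → slack +2.194/-2.723; half-tol=0.152, Σhalf²=0.809771
Nominal = -12.860. Worst-case = [-12.860 - 2.723, -12.860 + 2.194] = [-15.583, -10.666]. RSS = √0.809771 = 0.900.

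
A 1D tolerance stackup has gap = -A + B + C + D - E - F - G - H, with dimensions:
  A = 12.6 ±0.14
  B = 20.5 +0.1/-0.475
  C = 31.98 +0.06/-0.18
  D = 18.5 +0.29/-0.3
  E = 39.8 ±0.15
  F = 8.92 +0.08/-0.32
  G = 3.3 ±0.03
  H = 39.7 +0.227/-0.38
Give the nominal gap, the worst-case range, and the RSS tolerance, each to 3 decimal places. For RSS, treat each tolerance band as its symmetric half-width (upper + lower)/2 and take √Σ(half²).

nominal=-33.340 wc=[-34.922,-31.870] rss=0.599

Stack each dimension's contribution:
  -A: nom -12.600 → Σnom=-12.600; wc +0.140/-0.140 → slack +0.140/-0.140; half-tol=0.140, Σhalf²=0.019600
  +B: nom +20.500 → Σnom=7.900; wc +0.100/-0.475 → slack +0.240/-0.615; half-tol=0.287, Σhalf²=0.102256
  +C: nom +31.980 → Σnom=39.880; wc +0.060/-0.180 → slack +0.300/-0.795; half-tol=0.120, Σhalf²=0.116656
  +D: nom +18.500 → Σnom=58.380; wc +0.290/-0.300 → slack +0.590/-1.095; half-tol=0.295, Σhalf²=0.203681
  -E: nom -39.800 → Σnom=18.580; wc +0.150/-0.150 → slack +0.740/-1.245; half-tol=0.150, Σhalf²=0.226181
  -F: nom -8.920 → Σnom=9.660; wc +0.320/-0.080 → slack +1.060/-1.325; half-tol=0.200, Σhalf²=0.266181
  -G: nom -3.300 → Σnom=6.360; wc +0.030/-0.030 → slack +1.090/-1.355; half-tol=0.030, Σhalf²=0.267081
  -H: nom -39.700 → Σnom=-33.340; wc +0.380/-0.227 → slack +1.470/-1.582; half-tol=0.303, Σhalf²=0.359193
Nominal = -33.340. Worst-case = [-33.340 - 1.582, -33.340 + 1.470] = [-34.922, -31.870]. RSS = √0.359193 = 0.599.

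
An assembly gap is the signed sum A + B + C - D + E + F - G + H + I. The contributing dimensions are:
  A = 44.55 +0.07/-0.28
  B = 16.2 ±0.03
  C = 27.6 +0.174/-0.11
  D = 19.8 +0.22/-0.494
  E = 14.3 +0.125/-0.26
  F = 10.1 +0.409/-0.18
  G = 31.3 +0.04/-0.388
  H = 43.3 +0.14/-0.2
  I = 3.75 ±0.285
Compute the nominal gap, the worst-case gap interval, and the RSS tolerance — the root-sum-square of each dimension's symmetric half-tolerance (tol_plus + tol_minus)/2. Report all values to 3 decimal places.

nominal=108.700 wc=[107.095,110.815] rss=0.677

Stack each dimension's contribution:
  +A: nom +44.550 → Σnom=44.550; wc +0.070/-0.280 → slack +0.070/-0.280; half-tol=0.175, Σhalf²=0.030625
  +B: nom +16.200 → Σnom=60.750; wc +0.030/-0.030 → slack +0.100/-0.310; half-tol=0.030, Σhalf²=0.031525
  +C: nom +27.600 → Σnom=88.350; wc +0.174/-0.110 → slack +0.274/-0.420; half-tol=0.142, Σhalf²=0.051689
  -D: nom -19.800 → Σnom=68.550; wc +0.494/-0.220 → slack +0.768/-0.640; half-tol=0.357, Σhalf²=0.179138
  +E: nom +14.300 → Σnom=82.850; wc +0.125/-0.260 → slack +0.893/-0.900; half-tol=0.193, Σhalf²=0.216194
  +F: nom +10.100 → Σnom=92.950; wc +0.409/-0.180 → slack +1.302/-1.080; half-tol=0.294, Σhalf²=0.302924
  -G: nom -31.300 → Σnom=61.650; wc +0.388/-0.040 → slack +1.690/-1.120; half-tol=0.214, Σhalf²=0.348720
  +H: nom +43.300 → Σnom=104.950; wc +0.140/-0.200 → slack +1.830/-1.320; half-tol=0.170, Σhalf²=0.377620
  +I: nom +3.750 → Σnom=108.700; wc +0.285/-0.285 → slack +2.115/-1.605; half-tol=0.285, Σhalf²=0.458845
Nominal = 108.700. Worst-case = [108.700 - 1.605, 108.700 + 2.115] = [107.095, 110.815]. RSS = √0.458845 = 0.677.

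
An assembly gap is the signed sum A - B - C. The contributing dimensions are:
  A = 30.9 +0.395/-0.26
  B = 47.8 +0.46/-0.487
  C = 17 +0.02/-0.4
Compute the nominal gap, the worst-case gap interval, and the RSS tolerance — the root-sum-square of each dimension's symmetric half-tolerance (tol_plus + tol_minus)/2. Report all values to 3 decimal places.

nominal=-33.900 wc=[-34.640,-32.618] rss=0.613

Stack each dimension's contribution:
  +A: nom +30.900 → Σnom=30.900; wc +0.395/-0.260 → slack +0.395/-0.260; half-tol=0.328, Σhalf²=0.107256
  -B: nom -47.800 → Σnom=-16.900; wc +0.487/-0.460 → slack +0.882/-0.720; half-tol=0.474, Σhalf²=0.331459
  -C: nom -17.000 → Σnom=-33.900; wc +0.400/-0.020 → slack +1.282/-0.740; half-tol=0.210, Σhalf²=0.375559
Nominal = -33.900. Worst-case = [-33.900 - 0.740, -33.900 + 1.282] = [-34.640, -32.618]. RSS = √0.375559 = 0.613.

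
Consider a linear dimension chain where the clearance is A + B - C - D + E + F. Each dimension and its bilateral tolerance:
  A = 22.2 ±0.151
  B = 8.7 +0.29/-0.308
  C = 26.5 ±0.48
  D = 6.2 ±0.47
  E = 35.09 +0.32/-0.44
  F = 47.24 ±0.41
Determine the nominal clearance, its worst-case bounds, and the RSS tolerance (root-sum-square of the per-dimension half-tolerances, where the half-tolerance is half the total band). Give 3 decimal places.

Stack each dimension's contribution:
  +A: nom +22.200 → Σnom=22.200; wc +0.151/-0.151 → slack +0.151/-0.151; half-tol=0.151, Σhalf²=0.022801
  +B: nom +8.700 → Σnom=30.900; wc +0.290/-0.308 → slack +0.441/-0.459; half-tol=0.299, Σhalf²=0.112202
  -C: nom -26.500 → Σnom=4.400; wc +0.480/-0.480 → slack +0.921/-0.939; half-tol=0.480, Σhalf²=0.342602
  -D: nom -6.200 → Σnom=-1.800; wc +0.470/-0.470 → slack +1.391/-1.409; half-tol=0.470, Σhalf²=0.563502
  +E: nom +35.090 → Σnom=33.290; wc +0.320/-0.440 → slack +1.711/-1.849; half-tol=0.380, Σhalf²=0.707902
  +F: nom +47.240 → Σnom=80.530; wc +0.410/-0.410 → slack +2.121/-2.259; half-tol=0.410, Σhalf²=0.876002
Nominal = 80.530. Worst-case = [80.530 - 2.259, 80.530 + 2.121] = [78.271, 82.651]. RSS = √0.876002 = 0.936.

nominal=80.530 wc=[78.271,82.651] rss=0.936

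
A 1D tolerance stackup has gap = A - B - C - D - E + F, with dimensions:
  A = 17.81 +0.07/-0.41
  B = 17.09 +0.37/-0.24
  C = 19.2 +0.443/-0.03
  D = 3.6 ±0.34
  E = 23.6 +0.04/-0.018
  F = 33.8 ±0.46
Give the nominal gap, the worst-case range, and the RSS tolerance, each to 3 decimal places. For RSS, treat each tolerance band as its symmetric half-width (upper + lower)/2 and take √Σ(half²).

Stack each dimension's contribution:
  +A: nom +17.810 → Σnom=17.810; wc +0.070/-0.410 → slack +0.070/-0.410; half-tol=0.240, Σhalf²=0.057600
  -B: nom -17.090 → Σnom=0.720; wc +0.240/-0.370 → slack +0.310/-0.780; half-tol=0.305, Σhalf²=0.150625
  -C: nom -19.200 → Σnom=-18.480; wc +0.030/-0.443 → slack +0.340/-1.223; half-tol=0.236, Σhalf²=0.206557
  -D: nom -3.600 → Σnom=-22.080; wc +0.340/-0.340 → slack +0.680/-1.563; half-tol=0.340, Σhalf²=0.322157
  -E: nom -23.600 → Σnom=-45.680; wc +0.018/-0.040 → slack +0.698/-1.603; half-tol=0.029, Σhalf²=0.322998
  +F: nom +33.800 → Σnom=-11.880; wc +0.460/-0.460 → slack +1.158/-2.063; half-tol=0.460, Σhalf²=0.534598
Nominal = -11.880. Worst-case = [-11.880 - 2.063, -11.880 + 1.158] = [-13.943, -10.722]. RSS = √0.534598 = 0.731.

nominal=-11.880 wc=[-13.943,-10.722] rss=0.731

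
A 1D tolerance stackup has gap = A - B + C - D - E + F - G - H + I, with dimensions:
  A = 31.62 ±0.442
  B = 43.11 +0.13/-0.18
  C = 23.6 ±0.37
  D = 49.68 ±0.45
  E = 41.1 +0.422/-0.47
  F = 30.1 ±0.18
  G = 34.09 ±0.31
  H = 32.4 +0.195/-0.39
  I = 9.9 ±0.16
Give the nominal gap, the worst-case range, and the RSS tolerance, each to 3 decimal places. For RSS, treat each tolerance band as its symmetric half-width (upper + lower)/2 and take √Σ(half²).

Stack each dimension's contribution:
  +A: nom +31.620 → Σnom=31.620; wc +0.442/-0.442 → slack +0.442/-0.442; half-tol=0.442, Σhalf²=0.195364
  -B: nom -43.110 → Σnom=-11.490; wc +0.180/-0.130 → slack +0.622/-0.572; half-tol=0.155, Σhalf²=0.219389
  +C: nom +23.600 → Σnom=12.110; wc +0.370/-0.370 → slack +0.992/-0.942; half-tol=0.370, Σhalf²=0.356289
  -D: nom -49.680 → Σnom=-37.570; wc +0.450/-0.450 → slack +1.442/-1.392; half-tol=0.450, Σhalf²=0.558789
  -E: nom -41.100 → Σnom=-78.670; wc +0.470/-0.422 → slack +1.912/-1.814; half-tol=0.446, Σhalf²=0.757705
  +F: nom +30.100 → Σnom=-48.570; wc +0.180/-0.180 → slack +2.092/-1.994; half-tol=0.180, Σhalf²=0.790105
  -G: nom -34.090 → Σnom=-82.660; wc +0.310/-0.310 → slack +2.402/-2.304; half-tol=0.310, Σhalf²=0.886205
  -H: nom -32.400 → Σnom=-115.060; wc +0.390/-0.195 → slack +2.792/-2.499; half-tol=0.292, Σhalf²=0.971761
  +I: nom +9.900 → Σnom=-105.160; wc +0.160/-0.160 → slack +2.952/-2.659; half-tol=0.160, Σhalf²=0.997361
Nominal = -105.160. Worst-case = [-105.160 - 2.659, -105.160 + 2.952] = [-107.819, -102.208]. RSS = √0.997361 = 0.999.

nominal=-105.160 wc=[-107.819,-102.208] rss=0.999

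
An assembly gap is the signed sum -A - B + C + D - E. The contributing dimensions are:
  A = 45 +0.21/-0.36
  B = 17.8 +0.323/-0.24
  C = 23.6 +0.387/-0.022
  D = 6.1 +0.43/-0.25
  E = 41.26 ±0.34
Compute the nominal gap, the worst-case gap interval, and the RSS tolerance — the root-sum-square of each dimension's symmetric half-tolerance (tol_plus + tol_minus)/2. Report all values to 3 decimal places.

Stack each dimension's contribution:
  -A: nom -45.000 → Σnom=-45.000; wc +0.360/-0.210 → slack +0.360/-0.210; half-tol=0.285, Σhalf²=0.081225
  -B: nom -17.800 → Σnom=-62.800; wc +0.240/-0.323 → slack +0.600/-0.533; half-tol=0.281, Σhalf²=0.160467
  +C: nom +23.600 → Σnom=-39.200; wc +0.387/-0.022 → slack +0.987/-0.555; half-tol=0.205, Σhalf²=0.202287
  +D: nom +6.100 → Σnom=-33.100; wc +0.430/-0.250 → slack +1.417/-0.805; half-tol=0.340, Σhalf²=0.317887
  -E: nom -41.260 → Σnom=-74.360; wc +0.340/-0.340 → slack +1.757/-1.145; half-tol=0.340, Σhalf²=0.433488
Nominal = -74.360. Worst-case = [-74.360 - 1.145, -74.360 + 1.757] = [-75.505, -72.603]. RSS = √0.433488 = 0.658.

nominal=-74.360 wc=[-75.505,-72.603] rss=0.658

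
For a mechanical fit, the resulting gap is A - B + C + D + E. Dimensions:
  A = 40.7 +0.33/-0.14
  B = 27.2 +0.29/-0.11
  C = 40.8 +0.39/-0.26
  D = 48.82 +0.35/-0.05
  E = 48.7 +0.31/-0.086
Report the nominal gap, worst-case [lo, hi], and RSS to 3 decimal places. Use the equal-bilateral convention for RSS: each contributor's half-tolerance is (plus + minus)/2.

nominal=151.820 wc=[150.994,153.310] rss=0.529

Stack each dimension's contribution:
  +A: nom +40.700 → Σnom=40.700; wc +0.330/-0.140 → slack +0.330/-0.140; half-tol=0.235, Σhalf²=0.055225
  -B: nom -27.200 → Σnom=13.500; wc +0.110/-0.290 → slack +0.440/-0.430; half-tol=0.200, Σhalf²=0.095225
  +C: nom +40.800 → Σnom=54.300; wc +0.390/-0.260 → slack +0.830/-0.690; half-tol=0.325, Σhalf²=0.200850
  +D: nom +48.820 → Σnom=103.120; wc +0.350/-0.050 → slack +1.180/-0.740; half-tol=0.200, Σhalf²=0.240850
  +E: nom +48.700 → Σnom=151.820; wc +0.310/-0.086 → slack +1.490/-0.826; half-tol=0.198, Σhalf²=0.280054
Nominal = 151.820. Worst-case = [151.820 - 0.826, 151.820 + 1.490] = [150.994, 153.310]. RSS = √0.280054 = 0.529.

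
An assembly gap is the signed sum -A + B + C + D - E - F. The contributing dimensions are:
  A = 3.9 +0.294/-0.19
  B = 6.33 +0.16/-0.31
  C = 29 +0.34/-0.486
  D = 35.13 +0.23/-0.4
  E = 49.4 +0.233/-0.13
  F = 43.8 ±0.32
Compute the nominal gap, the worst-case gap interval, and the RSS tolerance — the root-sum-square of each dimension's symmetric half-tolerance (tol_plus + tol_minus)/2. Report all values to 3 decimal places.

Stack each dimension's contribution:
  -A: nom -3.900 → Σnom=-3.900; wc +0.190/-0.294 → slack +0.190/-0.294; half-tol=0.242, Σhalf²=0.058564
  +B: nom +6.330 → Σnom=2.430; wc +0.160/-0.310 → slack +0.350/-0.604; half-tol=0.235, Σhalf²=0.113789
  +C: nom +29.000 → Σnom=31.430; wc +0.340/-0.486 → slack +0.690/-1.090; half-tol=0.413, Σhalf²=0.284358
  +D: nom +35.130 → Σnom=66.560; wc +0.230/-0.400 → slack +0.920/-1.490; half-tol=0.315, Σhalf²=0.383583
  -E: nom -49.400 → Σnom=17.160; wc +0.130/-0.233 → slack +1.050/-1.723; half-tol=0.181, Σhalf²=0.416525
  -F: nom -43.800 → Σnom=-26.640; wc +0.320/-0.320 → slack +1.370/-2.043; half-tol=0.320, Σhalf²=0.518925
Nominal = -26.640. Worst-case = [-26.640 - 2.043, -26.640 + 1.370] = [-28.683, -25.270]. RSS = √0.518925 = 0.720.

nominal=-26.640 wc=[-28.683,-25.270] rss=0.720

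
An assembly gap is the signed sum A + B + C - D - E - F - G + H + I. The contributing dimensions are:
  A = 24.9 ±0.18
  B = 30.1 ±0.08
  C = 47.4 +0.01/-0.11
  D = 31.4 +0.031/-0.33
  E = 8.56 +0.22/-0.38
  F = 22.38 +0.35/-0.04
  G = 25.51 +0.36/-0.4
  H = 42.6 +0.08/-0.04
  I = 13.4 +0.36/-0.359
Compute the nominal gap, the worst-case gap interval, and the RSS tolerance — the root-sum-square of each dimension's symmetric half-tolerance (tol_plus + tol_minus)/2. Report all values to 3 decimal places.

Stack each dimension's contribution:
  +A: nom +24.900 → Σnom=24.900; wc +0.180/-0.180 → slack +0.180/-0.180; half-tol=0.180, Σhalf²=0.032400
  +B: nom +30.100 → Σnom=55.000; wc +0.080/-0.080 → slack +0.260/-0.260; half-tol=0.080, Σhalf²=0.038800
  +C: nom +47.400 → Σnom=102.400; wc +0.010/-0.110 → slack +0.270/-0.370; half-tol=0.060, Σhalf²=0.042400
  -D: nom -31.400 → Σnom=71.000; wc +0.330/-0.031 → slack +0.600/-0.401; half-tol=0.180, Σhalf²=0.074980
  -E: nom -8.560 → Σnom=62.440; wc +0.380/-0.220 → slack +0.980/-0.621; half-tol=0.300, Σhalf²=0.164980
  -F: nom -22.380 → Σnom=40.060; wc +0.040/-0.350 → slack +1.020/-0.971; half-tol=0.195, Σhalf²=0.203005
  -G: nom -25.510 → Σnom=14.550; wc +0.400/-0.360 → slack +1.420/-1.331; half-tol=0.380, Σhalf²=0.347405
  +H: nom +42.600 → Σnom=57.150; wc +0.080/-0.040 → slack +1.500/-1.371; half-tol=0.060, Σhalf²=0.351005
  +I: nom +13.400 → Σnom=70.550; wc +0.360/-0.359 → slack +1.860/-1.730; half-tol=0.359, Σhalf²=0.480245
Nominal = 70.550. Worst-case = [70.550 - 1.730, 70.550 + 1.860] = [68.820, 72.410]. RSS = √0.480245 = 0.693.

nominal=70.550 wc=[68.820,72.410] rss=0.693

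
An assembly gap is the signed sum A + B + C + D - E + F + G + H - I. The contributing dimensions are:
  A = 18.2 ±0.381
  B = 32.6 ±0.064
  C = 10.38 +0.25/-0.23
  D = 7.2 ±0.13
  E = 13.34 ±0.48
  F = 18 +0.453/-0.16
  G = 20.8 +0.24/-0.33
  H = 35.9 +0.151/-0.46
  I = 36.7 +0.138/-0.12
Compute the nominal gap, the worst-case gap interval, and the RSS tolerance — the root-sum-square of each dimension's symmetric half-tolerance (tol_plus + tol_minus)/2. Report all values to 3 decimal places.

nominal=93.040 wc=[90.667,95.309] rss=0.860

Stack each dimension's contribution:
  +A: nom +18.200 → Σnom=18.200; wc +0.381/-0.381 → slack +0.381/-0.381; half-tol=0.381, Σhalf²=0.145161
  +B: nom +32.600 → Σnom=50.800; wc +0.064/-0.064 → slack +0.445/-0.445; half-tol=0.064, Σhalf²=0.149257
  +C: nom +10.380 → Σnom=61.180; wc +0.250/-0.230 → slack +0.695/-0.675; half-tol=0.240, Σhalf²=0.206857
  +D: nom +7.200 → Σnom=68.380; wc +0.130/-0.130 → slack +0.825/-0.805; half-tol=0.130, Σhalf²=0.223757
  -E: nom -13.340 → Σnom=55.040; wc +0.480/-0.480 → slack +1.305/-1.285; half-tol=0.480, Σhalf²=0.454157
  +F: nom +18.000 → Σnom=73.040; wc +0.453/-0.160 → slack +1.758/-1.445; half-tol=0.306, Σhalf²=0.548099
  +G: nom +20.800 → Σnom=93.840; wc +0.240/-0.330 → slack +1.998/-1.775; half-tol=0.285, Σhalf²=0.629324
  +H: nom +35.900 → Σnom=129.740; wc +0.151/-0.460 → slack +2.149/-2.235; half-tol=0.305, Σhalf²=0.722654
  -I: nom -36.700 → Σnom=93.040; wc +0.120/-0.138 → slack +2.269/-2.373; half-tol=0.129, Σhalf²=0.739295
Nominal = 93.040. Worst-case = [93.040 - 2.373, 93.040 + 2.269] = [90.667, 95.309]. RSS = √0.739295 = 0.860.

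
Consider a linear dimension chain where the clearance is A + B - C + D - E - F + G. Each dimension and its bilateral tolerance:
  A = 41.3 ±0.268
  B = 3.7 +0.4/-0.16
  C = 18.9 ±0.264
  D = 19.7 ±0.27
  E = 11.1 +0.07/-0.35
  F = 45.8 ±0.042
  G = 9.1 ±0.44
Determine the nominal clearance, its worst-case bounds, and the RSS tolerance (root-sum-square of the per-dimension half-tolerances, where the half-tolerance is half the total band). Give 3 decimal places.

nominal=-2.000 wc=[-3.514,0.034] rss=0.730

Stack each dimension's contribution:
  +A: nom +41.300 → Σnom=41.300; wc +0.268/-0.268 → slack +0.268/-0.268; half-tol=0.268, Σhalf²=0.071824
  +B: nom +3.700 → Σnom=45.000; wc +0.400/-0.160 → slack +0.668/-0.428; half-tol=0.280, Σhalf²=0.150224
  -C: nom -18.900 → Σnom=26.100; wc +0.264/-0.264 → slack +0.932/-0.692; half-tol=0.264, Σhalf²=0.219920
  +D: nom +19.700 → Σnom=45.800; wc +0.270/-0.270 → slack +1.202/-0.962; half-tol=0.270, Σhalf²=0.292820
  -E: nom -11.100 → Σnom=34.700; wc +0.350/-0.070 → slack +1.552/-1.032; half-tol=0.210, Σhalf²=0.336920
  -F: nom -45.800 → Σnom=-11.100; wc +0.042/-0.042 → slack +1.594/-1.074; half-tol=0.042, Σhalf²=0.338684
  +G: nom +9.100 → Σnom=-2.000; wc +0.440/-0.440 → slack +2.034/-1.514; half-tol=0.440, Σhalf²=0.532284
Nominal = -2.000. Worst-case = [-2.000 - 1.514, -2.000 + 2.034] = [-3.514, 0.034]. RSS = √0.532284 = 0.730.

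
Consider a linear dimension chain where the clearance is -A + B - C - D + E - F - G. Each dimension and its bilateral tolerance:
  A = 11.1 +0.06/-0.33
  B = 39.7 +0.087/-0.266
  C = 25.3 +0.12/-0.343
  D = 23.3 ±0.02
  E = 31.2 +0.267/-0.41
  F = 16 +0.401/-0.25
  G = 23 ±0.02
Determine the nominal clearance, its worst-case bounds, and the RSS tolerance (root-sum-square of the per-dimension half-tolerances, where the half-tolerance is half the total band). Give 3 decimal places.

Stack each dimension's contribution:
  -A: nom -11.100 → Σnom=-11.100; wc +0.330/-0.060 → slack +0.330/-0.060; half-tol=0.195, Σhalf²=0.038025
  +B: nom +39.700 → Σnom=28.600; wc +0.087/-0.266 → slack +0.417/-0.326; half-tol=0.176, Σhalf²=0.069177
  -C: nom -25.300 → Σnom=3.300; wc +0.343/-0.120 → slack +0.760/-0.446; half-tol=0.232, Σhalf²=0.122770
  -D: nom -23.300 → Σnom=-20.000; wc +0.020/-0.020 → slack +0.780/-0.466; half-tol=0.020, Σhalf²=0.123170
  +E: nom +31.200 → Σnom=11.200; wc +0.267/-0.410 → slack +1.047/-0.876; half-tol=0.339, Σhalf²=0.237752
  -F: nom -16.000 → Σnom=-4.800; wc +0.250/-0.401 → slack +1.297/-1.277; half-tol=0.326, Σhalf²=0.343702
  -G: nom -23.000 → Σnom=-27.800; wc +0.020/-0.020 → slack +1.317/-1.297; half-tol=0.020, Σhalf²=0.344102
Nominal = -27.800. Worst-case = [-27.800 - 1.297, -27.800 + 1.317] = [-29.097, -26.483]. RSS = √0.344102 = 0.587.

nominal=-27.800 wc=[-29.097,-26.483] rss=0.587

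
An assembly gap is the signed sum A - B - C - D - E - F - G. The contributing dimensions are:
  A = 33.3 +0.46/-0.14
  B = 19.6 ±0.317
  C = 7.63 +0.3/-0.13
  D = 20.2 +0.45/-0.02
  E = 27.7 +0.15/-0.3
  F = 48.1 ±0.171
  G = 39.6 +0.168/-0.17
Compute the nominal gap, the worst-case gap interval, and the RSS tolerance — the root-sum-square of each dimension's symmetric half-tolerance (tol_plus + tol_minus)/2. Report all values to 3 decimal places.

Stack each dimension's contribution:
  +A: nom +33.300 → Σnom=33.300; wc +0.460/-0.140 → slack +0.460/-0.140; half-tol=0.300, Σhalf²=0.090000
  -B: nom -19.600 → Σnom=13.700; wc +0.317/-0.317 → slack +0.777/-0.457; half-tol=0.317, Σhalf²=0.190489
  -C: nom -7.630 → Σnom=6.070; wc +0.130/-0.300 → slack +0.907/-0.757; half-tol=0.215, Σhalf²=0.236714
  -D: nom -20.200 → Σnom=-14.130; wc +0.020/-0.450 → slack +0.927/-1.207; half-tol=0.235, Σhalf²=0.291939
  -E: nom -27.700 → Σnom=-41.830; wc +0.300/-0.150 → slack +1.227/-1.357; half-tol=0.225, Σhalf²=0.342564
  -F: nom -48.100 → Σnom=-89.930; wc +0.171/-0.171 → slack +1.398/-1.528; half-tol=0.171, Σhalf²=0.371805
  -G: nom -39.600 → Σnom=-129.530; wc +0.170/-0.168 → slack +1.568/-1.696; half-tol=0.169, Σhalf²=0.400366
Nominal = -129.530. Worst-case = [-129.530 - 1.696, -129.530 + 1.568] = [-131.226, -127.962]. RSS = √0.400366 = 0.633.

nominal=-129.530 wc=[-131.226,-127.962] rss=0.633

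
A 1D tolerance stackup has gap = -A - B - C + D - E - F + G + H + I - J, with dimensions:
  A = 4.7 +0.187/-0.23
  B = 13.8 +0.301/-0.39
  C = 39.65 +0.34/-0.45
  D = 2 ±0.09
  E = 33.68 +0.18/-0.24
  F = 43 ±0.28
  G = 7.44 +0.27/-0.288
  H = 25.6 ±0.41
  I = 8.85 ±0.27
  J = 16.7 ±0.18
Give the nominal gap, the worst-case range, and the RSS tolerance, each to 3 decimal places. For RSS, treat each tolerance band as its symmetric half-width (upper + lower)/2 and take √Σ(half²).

nominal=-107.640 wc=[-110.166,-104.830] rss=0.895

Stack each dimension's contribution:
  -A: nom -4.700 → Σnom=-4.700; wc +0.230/-0.187 → slack +0.230/-0.187; half-tol=0.209, Σhalf²=0.043472
  -B: nom -13.800 → Σnom=-18.500; wc +0.390/-0.301 → slack +0.620/-0.488; half-tol=0.346, Σhalf²=0.162843
  -C: nom -39.650 → Σnom=-58.150; wc +0.450/-0.340 → slack +1.070/-0.828; half-tol=0.395, Σhalf²=0.318868
  +D: nom +2.000 → Σnom=-56.150; wc +0.090/-0.090 → slack +1.160/-0.918; half-tol=0.090, Σhalf²=0.326968
  -E: nom -33.680 → Σnom=-89.830; wc +0.240/-0.180 → slack +1.400/-1.098; half-tol=0.210, Σhalf²=0.371068
  -F: nom -43.000 → Σnom=-132.830; wc +0.280/-0.280 → slack +1.680/-1.378; half-tol=0.280, Σhalf²=0.449468
  +G: nom +7.440 → Σnom=-125.390; wc +0.270/-0.288 → slack +1.950/-1.666; half-tol=0.279, Σhalf²=0.527309
  +H: nom +25.600 → Σnom=-99.790; wc +0.410/-0.410 → slack +2.360/-2.076; half-tol=0.410, Σhalf²=0.695409
  +I: nom +8.850 → Σnom=-90.940; wc +0.270/-0.270 → slack +2.630/-2.346; half-tol=0.270, Σhalf²=0.768309
  -J: nom -16.700 → Σnom=-107.640; wc +0.180/-0.180 → slack +2.810/-2.526; half-tol=0.180, Σhalf²=0.800709
Nominal = -107.640. Worst-case = [-107.640 - 2.526, -107.640 + 2.810] = [-110.166, -104.830]. RSS = √0.800709 = 0.895.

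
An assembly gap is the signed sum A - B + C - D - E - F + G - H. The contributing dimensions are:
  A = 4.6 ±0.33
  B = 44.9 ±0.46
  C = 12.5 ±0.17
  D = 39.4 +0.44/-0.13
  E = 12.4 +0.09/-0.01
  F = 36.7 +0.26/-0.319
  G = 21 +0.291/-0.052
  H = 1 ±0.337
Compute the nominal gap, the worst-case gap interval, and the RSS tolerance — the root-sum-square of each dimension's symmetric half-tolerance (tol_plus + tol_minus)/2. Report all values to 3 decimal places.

Stack each dimension's contribution:
  +A: nom +4.600 → Σnom=4.600; wc +0.330/-0.330 → slack +0.330/-0.330; half-tol=0.330, Σhalf²=0.108900
  -B: nom -44.900 → Σnom=-40.300; wc +0.460/-0.460 → slack +0.790/-0.790; half-tol=0.460, Σhalf²=0.320500
  +C: nom +12.500 → Σnom=-27.800; wc +0.170/-0.170 → slack +0.960/-0.960; half-tol=0.170, Σhalf²=0.349400
  -D: nom -39.400 → Σnom=-67.200; wc +0.130/-0.440 → slack +1.090/-1.400; half-tol=0.285, Σhalf²=0.430625
  -E: nom -12.400 → Σnom=-79.600; wc +0.010/-0.090 → slack +1.100/-1.490; half-tol=0.050, Σhalf²=0.433125
  -F: nom -36.700 → Σnom=-116.300; wc +0.319/-0.260 → slack +1.419/-1.750; half-tol=0.289, Σhalf²=0.516935
  +G: nom +21.000 → Σnom=-95.300; wc +0.291/-0.052 → slack +1.710/-1.802; half-tol=0.171, Σhalf²=0.546348
  -H: nom -1.000 → Σnom=-96.300; wc +0.337/-0.337 → slack +2.047/-2.139; half-tol=0.337, Σhalf²=0.659917
Nominal = -96.300. Worst-case = [-96.300 - 2.139, -96.300 + 2.047] = [-98.439, -94.253]. RSS = √0.659917 = 0.812.

nominal=-96.300 wc=[-98.439,-94.253] rss=0.812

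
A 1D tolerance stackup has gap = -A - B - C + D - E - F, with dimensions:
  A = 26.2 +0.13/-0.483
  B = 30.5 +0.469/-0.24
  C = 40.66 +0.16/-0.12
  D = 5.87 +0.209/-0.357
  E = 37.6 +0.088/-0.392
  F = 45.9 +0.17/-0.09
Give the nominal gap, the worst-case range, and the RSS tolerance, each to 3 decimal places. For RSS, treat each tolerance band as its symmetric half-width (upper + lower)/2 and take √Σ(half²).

Stack each dimension's contribution:
  -A: nom -26.200 → Σnom=-26.200; wc +0.483/-0.130 → slack +0.483/-0.130; half-tol=0.306, Σhalf²=0.093942
  -B: nom -30.500 → Σnom=-56.700; wc +0.240/-0.469 → slack +0.723/-0.599; half-tol=0.354, Σhalf²=0.219612
  -C: nom -40.660 → Σnom=-97.360; wc +0.120/-0.160 → slack +0.843/-0.759; half-tol=0.140, Σhalf²=0.239212
  +D: nom +5.870 → Σnom=-91.490; wc +0.209/-0.357 → slack +1.052/-1.116; half-tol=0.283, Σhalf²=0.319301
  -E: nom -37.600 → Σnom=-129.090; wc +0.392/-0.088 → slack +1.444/-1.204; half-tol=0.240, Σhalf²=0.376901
  -F: nom -45.900 → Σnom=-174.990; wc +0.090/-0.170 → slack +1.534/-1.374; half-tol=0.130, Σhalf²=0.393801
Nominal = -174.990. Worst-case = [-174.990 - 1.374, -174.990 + 1.534] = [-176.364, -173.456]. RSS = √0.393801 = 0.628.

nominal=-174.990 wc=[-176.364,-173.456] rss=0.628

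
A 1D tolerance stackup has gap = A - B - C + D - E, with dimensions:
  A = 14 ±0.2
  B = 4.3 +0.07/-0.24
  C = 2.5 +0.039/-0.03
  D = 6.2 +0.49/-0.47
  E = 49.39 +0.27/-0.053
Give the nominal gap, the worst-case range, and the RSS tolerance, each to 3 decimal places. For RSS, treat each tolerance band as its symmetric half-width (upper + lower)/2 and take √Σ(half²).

Stack each dimension's contribution:
  +A: nom +14.000 → Σnom=14.000; wc +0.200/-0.200 → slack +0.200/-0.200; half-tol=0.200, Σhalf²=0.040000
  -B: nom -4.300 → Σnom=9.700; wc +0.240/-0.070 → slack +0.440/-0.270; half-tol=0.155, Σhalf²=0.064025
  -C: nom -2.500 → Σnom=7.200; wc +0.030/-0.039 → slack +0.470/-0.309; half-tol=0.035, Σhalf²=0.065215
  +D: nom +6.200 → Σnom=13.400; wc +0.490/-0.470 → slack +0.960/-0.779; half-tol=0.480, Σhalf²=0.295615
  -E: nom -49.390 → Σnom=-35.990; wc +0.053/-0.270 → slack +1.013/-1.049; half-tol=0.162, Σhalf²=0.321697
Nominal = -35.990. Worst-case = [-35.990 - 1.049, -35.990 + 1.013] = [-37.039, -34.977]. RSS = √0.321697 = 0.567.

nominal=-35.990 wc=[-37.039,-34.977] rss=0.567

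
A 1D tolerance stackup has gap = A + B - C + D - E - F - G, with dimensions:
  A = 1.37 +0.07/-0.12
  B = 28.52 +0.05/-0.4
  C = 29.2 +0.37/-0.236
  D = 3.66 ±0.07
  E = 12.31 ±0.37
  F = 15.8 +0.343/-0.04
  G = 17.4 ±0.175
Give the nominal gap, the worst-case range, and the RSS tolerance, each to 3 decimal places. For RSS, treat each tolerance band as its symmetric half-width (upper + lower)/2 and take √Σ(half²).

Stack each dimension's contribution:
  +A: nom +1.370 → Σnom=1.370; wc +0.070/-0.120 → slack +0.070/-0.120; half-tol=0.095, Σhalf²=0.009025
  +B: nom +28.520 → Σnom=29.890; wc +0.050/-0.400 → slack +0.120/-0.520; half-tol=0.225, Σhalf²=0.059650
  -C: nom -29.200 → Σnom=0.690; wc +0.236/-0.370 → slack +0.356/-0.890; half-tol=0.303, Σhalf²=0.151459
  +D: nom +3.660 → Σnom=4.350; wc +0.070/-0.070 → slack +0.426/-0.960; half-tol=0.070, Σhalf²=0.156359
  -E: nom -12.310 → Σnom=-7.960; wc +0.370/-0.370 → slack +0.796/-1.330; half-tol=0.370, Σhalf²=0.293259
  -F: nom -15.800 → Σnom=-23.760; wc +0.040/-0.343 → slack +0.836/-1.673; half-tol=0.192, Σhalf²=0.329931
  -G: nom -17.400 → Σnom=-41.160; wc +0.175/-0.175 → slack +1.011/-1.848; half-tol=0.175, Σhalf²=0.360556
Nominal = -41.160. Worst-case = [-41.160 - 1.848, -41.160 + 1.011] = [-43.008, -40.149]. RSS = √0.360556 = 0.600.

nominal=-41.160 wc=[-43.008,-40.149] rss=0.600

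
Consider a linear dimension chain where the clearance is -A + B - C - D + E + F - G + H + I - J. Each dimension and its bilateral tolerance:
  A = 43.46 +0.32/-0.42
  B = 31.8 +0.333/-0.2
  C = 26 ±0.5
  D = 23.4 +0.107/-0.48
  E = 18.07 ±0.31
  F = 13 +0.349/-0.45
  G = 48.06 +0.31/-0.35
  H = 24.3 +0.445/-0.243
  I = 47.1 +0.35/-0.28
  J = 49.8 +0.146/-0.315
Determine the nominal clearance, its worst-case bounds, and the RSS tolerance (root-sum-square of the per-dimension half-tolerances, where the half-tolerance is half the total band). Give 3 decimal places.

Stack each dimension's contribution:
  -A: nom -43.460 → Σnom=-43.460; wc +0.420/-0.320 → slack +0.420/-0.320; half-tol=0.370, Σhalf²=0.136900
  +B: nom +31.800 → Σnom=-11.660; wc +0.333/-0.200 → slack +0.753/-0.520; half-tol=0.267, Σhalf²=0.207922
  -C: nom -26.000 → Σnom=-37.660; wc +0.500/-0.500 → slack +1.253/-1.020; half-tol=0.500, Σhalf²=0.457922
  -D: nom -23.400 → Σnom=-61.060; wc +0.480/-0.107 → slack +1.733/-1.127; half-tol=0.293, Σhalf²=0.544064
  +E: nom +18.070 → Σnom=-42.990; wc +0.310/-0.310 → slack +2.043/-1.437; half-tol=0.310, Σhalf²=0.640164
  +F: nom +13.000 → Σnom=-29.990; wc +0.349/-0.450 → slack +2.392/-1.887; half-tol=0.399, Σhalf²=0.799765
  -G: nom -48.060 → Σnom=-78.050; wc +0.350/-0.310 → slack +2.742/-2.197; half-tol=0.330, Σhalf²=0.908665
  +H: nom +24.300 → Σnom=-53.750; wc +0.445/-0.243 → slack +3.187/-2.440; half-tol=0.344, Σhalf²=1.027001
  +I: nom +47.100 → Σnom=-6.650; wc +0.350/-0.280 → slack +3.537/-2.720; half-tol=0.315, Σhalf²=1.126226
  -J: nom -49.800 → Σnom=-56.450; wc +0.315/-0.146 → slack +3.852/-2.866; half-tol=0.230, Σhalf²=1.179356
Nominal = -56.450. Worst-case = [-56.450 - 2.866, -56.450 + 3.852] = [-59.316, -52.598]. RSS = √1.179356 = 1.086.

nominal=-56.450 wc=[-59.316,-52.598] rss=1.086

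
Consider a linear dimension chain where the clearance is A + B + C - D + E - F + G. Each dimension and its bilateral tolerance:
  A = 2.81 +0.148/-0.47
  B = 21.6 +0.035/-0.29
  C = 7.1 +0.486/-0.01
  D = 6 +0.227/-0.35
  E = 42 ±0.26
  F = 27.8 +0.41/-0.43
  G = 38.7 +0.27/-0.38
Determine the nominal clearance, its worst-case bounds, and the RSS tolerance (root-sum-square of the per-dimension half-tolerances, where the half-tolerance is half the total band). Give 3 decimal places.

nominal=78.410 wc=[76.363,80.389] rss=0.785

Stack each dimension's contribution:
  +A: nom +2.810 → Σnom=2.810; wc +0.148/-0.470 → slack +0.148/-0.470; half-tol=0.309, Σhalf²=0.095481
  +B: nom +21.600 → Σnom=24.410; wc +0.035/-0.290 → slack +0.183/-0.760; half-tol=0.162, Σhalf²=0.121887
  +C: nom +7.100 → Σnom=31.510; wc +0.486/-0.010 → slack +0.669/-0.770; half-tol=0.248, Σhalf²=0.183391
  -D: nom -6.000 → Σnom=25.510; wc +0.350/-0.227 → slack +1.019/-0.997; half-tol=0.288, Σhalf²=0.266623
  +E: nom +42.000 → Σnom=67.510; wc +0.260/-0.260 → slack +1.279/-1.257; half-tol=0.260, Σhalf²=0.334223
  -F: nom -27.800 → Σnom=39.710; wc +0.430/-0.410 → slack +1.709/-1.667; half-tol=0.420, Σhalf²=0.510623
  +G: nom +38.700 → Σnom=78.410; wc +0.270/-0.380 → slack +1.979/-2.047; half-tol=0.325, Σhalf²=0.616248
Nominal = 78.410. Worst-case = [78.410 - 2.047, 78.410 + 1.979] = [76.363, 80.389]. RSS = √0.616248 = 0.785.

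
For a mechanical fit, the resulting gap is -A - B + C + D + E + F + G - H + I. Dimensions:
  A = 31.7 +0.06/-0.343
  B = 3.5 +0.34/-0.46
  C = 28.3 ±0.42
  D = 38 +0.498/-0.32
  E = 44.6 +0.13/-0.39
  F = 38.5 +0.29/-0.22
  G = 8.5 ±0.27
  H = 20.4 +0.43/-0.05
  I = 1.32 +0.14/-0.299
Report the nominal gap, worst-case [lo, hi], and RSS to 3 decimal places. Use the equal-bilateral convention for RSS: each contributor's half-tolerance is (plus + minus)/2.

Stack each dimension's contribution:
  -A: nom -31.700 → Σnom=-31.700; wc +0.343/-0.060 → slack +0.343/-0.060; half-tol=0.202, Σhalf²=0.040602
  -B: nom -3.500 → Σnom=-35.200; wc +0.460/-0.340 → slack +0.803/-0.400; half-tol=0.400, Σhalf²=0.200602
  +C: nom +28.300 → Σnom=-6.900; wc +0.420/-0.420 → slack +1.223/-0.820; half-tol=0.420, Σhalf²=0.377002
  +D: nom +38.000 → Σnom=31.100; wc +0.498/-0.320 → slack +1.721/-1.140; half-tol=0.409, Σhalf²=0.544283
  +E: nom +44.600 → Σnom=75.700; wc +0.130/-0.390 → slack +1.851/-1.530; half-tol=0.260, Σhalf²=0.611883
  +F: nom +38.500 → Σnom=114.200; wc +0.290/-0.220 → slack +2.141/-1.750; half-tol=0.255, Σhalf²=0.676908
  +G: nom +8.500 → Σnom=122.700; wc +0.270/-0.270 → slack +2.411/-2.020; half-tol=0.270, Σhalf²=0.749808
  -H: nom -20.400 → Σnom=102.300; wc +0.050/-0.430 → slack +2.461/-2.450; half-tol=0.240, Σhalf²=0.807408
  +I: nom +1.320 → Σnom=103.620; wc +0.140/-0.299 → slack +2.601/-2.749; half-tol=0.220, Σhalf²=0.855588
Nominal = 103.620. Worst-case = [103.620 - 2.749, 103.620 + 2.601] = [100.871, 106.221]. RSS = √0.855588 = 0.925.

nominal=103.620 wc=[100.871,106.221] rss=0.925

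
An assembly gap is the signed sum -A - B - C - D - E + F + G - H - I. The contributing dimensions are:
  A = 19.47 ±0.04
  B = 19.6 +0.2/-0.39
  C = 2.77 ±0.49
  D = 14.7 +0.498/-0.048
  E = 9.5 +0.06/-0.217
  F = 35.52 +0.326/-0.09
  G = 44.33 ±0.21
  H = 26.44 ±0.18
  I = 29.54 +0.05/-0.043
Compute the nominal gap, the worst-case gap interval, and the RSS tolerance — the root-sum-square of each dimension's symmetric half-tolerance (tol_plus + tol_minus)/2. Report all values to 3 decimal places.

nominal=-42.170 wc=[-43.988,-40.226] rss=0.738

Stack each dimension's contribution:
  -A: nom -19.470 → Σnom=-19.470; wc +0.040/-0.040 → slack +0.040/-0.040; half-tol=0.040, Σhalf²=0.001600
  -B: nom -19.600 → Σnom=-39.070; wc +0.390/-0.200 → slack +0.430/-0.240; half-tol=0.295, Σhalf²=0.088625
  -C: nom -2.770 → Σnom=-41.840; wc +0.490/-0.490 → slack +0.920/-0.730; half-tol=0.490, Σhalf²=0.328725
  -D: nom -14.700 → Σnom=-56.540; wc +0.048/-0.498 → slack +0.968/-1.228; half-tol=0.273, Σhalf²=0.403254
  -E: nom -9.500 → Σnom=-66.040; wc +0.217/-0.060 → slack +1.185/-1.288; half-tol=0.139, Σhalf²=0.422436
  +F: nom +35.520 → Σnom=-30.520; wc +0.326/-0.090 → slack +1.511/-1.378; half-tol=0.208, Σhalf²=0.465700
  +G: nom +44.330 → Σnom=13.810; wc +0.210/-0.210 → slack +1.721/-1.588; half-tol=0.210, Σhalf²=0.509800
  -H: nom -26.440 → Σnom=-12.630; wc +0.180/-0.180 → slack +1.901/-1.768; half-tol=0.180, Σhalf²=0.542200
  -I: nom -29.540 → Σnom=-42.170; wc +0.043/-0.050 → slack +1.944/-1.818; half-tol=0.046, Σhalf²=0.544363
Nominal = -42.170. Worst-case = [-42.170 - 1.818, -42.170 + 1.944] = [-43.988, -40.226]. RSS = √0.544363 = 0.738.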